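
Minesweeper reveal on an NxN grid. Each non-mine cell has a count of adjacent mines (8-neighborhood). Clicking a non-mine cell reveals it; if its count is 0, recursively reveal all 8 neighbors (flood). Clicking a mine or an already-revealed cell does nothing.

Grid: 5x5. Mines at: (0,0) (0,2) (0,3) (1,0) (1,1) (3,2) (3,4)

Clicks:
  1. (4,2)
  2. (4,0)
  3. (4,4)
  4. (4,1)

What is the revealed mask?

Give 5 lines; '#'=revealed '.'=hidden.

Answer: .....
.....
##...
##...
###.#

Derivation:
Click 1 (4,2) count=1: revealed 1 new [(4,2)] -> total=1
Click 2 (4,0) count=0: revealed 6 new [(2,0) (2,1) (3,0) (3,1) (4,0) (4,1)] -> total=7
Click 3 (4,4) count=1: revealed 1 new [(4,4)] -> total=8
Click 4 (4,1) count=1: revealed 0 new [(none)] -> total=8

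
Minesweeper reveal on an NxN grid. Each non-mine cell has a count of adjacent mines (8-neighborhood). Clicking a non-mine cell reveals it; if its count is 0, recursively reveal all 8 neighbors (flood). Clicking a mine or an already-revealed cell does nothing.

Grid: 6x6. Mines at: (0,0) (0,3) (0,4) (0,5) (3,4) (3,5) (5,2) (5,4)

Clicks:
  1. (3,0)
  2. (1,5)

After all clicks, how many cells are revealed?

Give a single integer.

Answer: 19

Derivation:
Click 1 (3,0) count=0: revealed 18 new [(1,0) (1,1) (1,2) (1,3) (2,0) (2,1) (2,2) (2,3) (3,0) (3,1) (3,2) (3,3) (4,0) (4,1) (4,2) (4,3) (5,0) (5,1)] -> total=18
Click 2 (1,5) count=2: revealed 1 new [(1,5)] -> total=19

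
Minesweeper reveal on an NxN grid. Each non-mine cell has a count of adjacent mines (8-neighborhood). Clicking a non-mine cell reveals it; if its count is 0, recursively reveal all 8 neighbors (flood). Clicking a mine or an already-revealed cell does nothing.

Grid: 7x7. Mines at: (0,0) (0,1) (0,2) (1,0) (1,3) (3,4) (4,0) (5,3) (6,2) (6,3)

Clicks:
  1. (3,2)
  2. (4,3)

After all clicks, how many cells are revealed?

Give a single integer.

Click 1 (3,2) count=0: revealed 9 new [(2,1) (2,2) (2,3) (3,1) (3,2) (3,3) (4,1) (4,2) (4,3)] -> total=9
Click 2 (4,3) count=2: revealed 0 new [(none)] -> total=9

Answer: 9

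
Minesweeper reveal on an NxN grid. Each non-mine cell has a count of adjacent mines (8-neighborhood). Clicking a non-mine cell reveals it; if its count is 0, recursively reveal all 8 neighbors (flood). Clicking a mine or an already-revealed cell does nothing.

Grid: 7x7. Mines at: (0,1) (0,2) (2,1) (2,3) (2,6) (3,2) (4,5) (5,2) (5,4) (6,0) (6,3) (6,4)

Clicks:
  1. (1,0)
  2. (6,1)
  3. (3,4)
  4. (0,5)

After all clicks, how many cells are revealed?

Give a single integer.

Answer: 11

Derivation:
Click 1 (1,0) count=2: revealed 1 new [(1,0)] -> total=1
Click 2 (6,1) count=2: revealed 1 new [(6,1)] -> total=2
Click 3 (3,4) count=2: revealed 1 new [(3,4)] -> total=3
Click 4 (0,5) count=0: revealed 8 new [(0,3) (0,4) (0,5) (0,6) (1,3) (1,4) (1,5) (1,6)] -> total=11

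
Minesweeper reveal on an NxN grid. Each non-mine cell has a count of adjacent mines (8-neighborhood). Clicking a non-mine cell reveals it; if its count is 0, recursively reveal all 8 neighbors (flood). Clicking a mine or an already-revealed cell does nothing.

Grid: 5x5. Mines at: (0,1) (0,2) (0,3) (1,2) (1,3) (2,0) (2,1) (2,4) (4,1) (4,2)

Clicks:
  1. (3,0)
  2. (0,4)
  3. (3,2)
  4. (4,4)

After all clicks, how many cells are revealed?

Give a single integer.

Answer: 7

Derivation:
Click 1 (3,0) count=3: revealed 1 new [(3,0)] -> total=1
Click 2 (0,4) count=2: revealed 1 new [(0,4)] -> total=2
Click 3 (3,2) count=3: revealed 1 new [(3,2)] -> total=3
Click 4 (4,4) count=0: revealed 4 new [(3,3) (3,4) (4,3) (4,4)] -> total=7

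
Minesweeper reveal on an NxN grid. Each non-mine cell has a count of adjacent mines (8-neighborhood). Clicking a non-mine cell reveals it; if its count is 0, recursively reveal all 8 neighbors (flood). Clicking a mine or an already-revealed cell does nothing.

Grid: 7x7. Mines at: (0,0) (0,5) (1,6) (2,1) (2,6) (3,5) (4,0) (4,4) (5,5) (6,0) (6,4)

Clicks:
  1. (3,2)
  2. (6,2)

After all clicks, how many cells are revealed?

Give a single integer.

Answer: 12

Derivation:
Click 1 (3,2) count=1: revealed 1 new [(3,2)] -> total=1
Click 2 (6,2) count=0: revealed 11 new [(3,1) (3,3) (4,1) (4,2) (4,3) (5,1) (5,2) (5,3) (6,1) (6,2) (6,3)] -> total=12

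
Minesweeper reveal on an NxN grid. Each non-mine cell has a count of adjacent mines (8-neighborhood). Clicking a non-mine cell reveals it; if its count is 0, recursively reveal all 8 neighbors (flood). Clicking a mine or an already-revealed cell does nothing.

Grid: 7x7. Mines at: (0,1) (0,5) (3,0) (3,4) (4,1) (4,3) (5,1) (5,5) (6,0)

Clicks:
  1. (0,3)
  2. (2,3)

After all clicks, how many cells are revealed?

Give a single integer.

Answer: 14

Derivation:
Click 1 (0,3) count=0: revealed 14 new [(0,2) (0,3) (0,4) (1,1) (1,2) (1,3) (1,4) (2,1) (2,2) (2,3) (2,4) (3,1) (3,2) (3,3)] -> total=14
Click 2 (2,3) count=1: revealed 0 new [(none)] -> total=14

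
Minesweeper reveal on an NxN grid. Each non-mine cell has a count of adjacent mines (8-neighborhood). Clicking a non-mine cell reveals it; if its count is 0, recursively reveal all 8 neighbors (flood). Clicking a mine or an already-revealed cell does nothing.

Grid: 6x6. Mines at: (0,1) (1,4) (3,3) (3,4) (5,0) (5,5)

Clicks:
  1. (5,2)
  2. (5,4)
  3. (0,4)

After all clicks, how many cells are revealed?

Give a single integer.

Click 1 (5,2) count=0: revealed 8 new [(4,1) (4,2) (4,3) (4,4) (5,1) (5,2) (5,3) (5,4)] -> total=8
Click 2 (5,4) count=1: revealed 0 new [(none)] -> total=8
Click 3 (0,4) count=1: revealed 1 new [(0,4)] -> total=9

Answer: 9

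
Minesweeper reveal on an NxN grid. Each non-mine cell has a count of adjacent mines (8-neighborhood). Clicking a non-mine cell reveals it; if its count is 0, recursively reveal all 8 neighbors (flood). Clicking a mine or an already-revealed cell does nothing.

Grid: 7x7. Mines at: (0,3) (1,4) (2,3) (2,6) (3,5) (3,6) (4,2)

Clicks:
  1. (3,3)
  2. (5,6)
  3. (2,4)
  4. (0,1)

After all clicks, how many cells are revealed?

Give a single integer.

Click 1 (3,3) count=2: revealed 1 new [(3,3)] -> total=1
Click 2 (5,6) count=0: revealed 32 new [(0,0) (0,1) (0,2) (1,0) (1,1) (1,2) (2,0) (2,1) (2,2) (3,0) (3,1) (3,2) (4,0) (4,1) (4,3) (4,4) (4,5) (4,6) (5,0) (5,1) (5,2) (5,3) (5,4) (5,5) (5,6) (6,0) (6,1) (6,2) (6,3) (6,4) (6,5) (6,6)] -> total=33
Click 3 (2,4) count=3: revealed 1 new [(2,4)] -> total=34
Click 4 (0,1) count=0: revealed 0 new [(none)] -> total=34

Answer: 34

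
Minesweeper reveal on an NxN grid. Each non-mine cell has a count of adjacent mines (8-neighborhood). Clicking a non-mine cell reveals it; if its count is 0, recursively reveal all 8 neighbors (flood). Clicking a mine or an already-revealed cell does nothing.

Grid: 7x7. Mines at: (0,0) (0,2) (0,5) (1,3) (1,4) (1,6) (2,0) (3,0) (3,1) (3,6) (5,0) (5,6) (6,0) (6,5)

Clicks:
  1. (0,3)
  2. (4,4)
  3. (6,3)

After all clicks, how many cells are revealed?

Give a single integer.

Click 1 (0,3) count=3: revealed 1 new [(0,3)] -> total=1
Click 2 (4,4) count=0: revealed 22 new [(2,2) (2,3) (2,4) (2,5) (3,2) (3,3) (3,4) (3,5) (4,1) (4,2) (4,3) (4,4) (4,5) (5,1) (5,2) (5,3) (5,4) (5,5) (6,1) (6,2) (6,3) (6,4)] -> total=23
Click 3 (6,3) count=0: revealed 0 new [(none)] -> total=23

Answer: 23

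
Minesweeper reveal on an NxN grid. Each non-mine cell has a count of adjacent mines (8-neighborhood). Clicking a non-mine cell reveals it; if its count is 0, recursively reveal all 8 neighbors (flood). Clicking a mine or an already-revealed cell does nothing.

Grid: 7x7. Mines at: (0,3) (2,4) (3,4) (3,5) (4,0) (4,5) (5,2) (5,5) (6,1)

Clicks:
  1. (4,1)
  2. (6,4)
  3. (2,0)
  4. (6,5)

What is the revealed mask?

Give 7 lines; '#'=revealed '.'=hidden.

Answer: ###....
####...
####...
####...
.###...
.......
....##.

Derivation:
Click 1 (4,1) count=2: revealed 1 new [(4,1)] -> total=1
Click 2 (6,4) count=1: revealed 1 new [(6,4)] -> total=2
Click 3 (2,0) count=0: revealed 17 new [(0,0) (0,1) (0,2) (1,0) (1,1) (1,2) (1,3) (2,0) (2,1) (2,2) (2,3) (3,0) (3,1) (3,2) (3,3) (4,2) (4,3)] -> total=19
Click 4 (6,5) count=1: revealed 1 new [(6,5)] -> total=20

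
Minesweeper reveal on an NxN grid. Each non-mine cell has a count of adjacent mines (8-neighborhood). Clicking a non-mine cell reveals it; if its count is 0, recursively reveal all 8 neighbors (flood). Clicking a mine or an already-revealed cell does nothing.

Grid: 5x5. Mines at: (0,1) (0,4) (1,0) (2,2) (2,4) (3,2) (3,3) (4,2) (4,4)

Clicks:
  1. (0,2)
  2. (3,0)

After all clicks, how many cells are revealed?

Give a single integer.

Click 1 (0,2) count=1: revealed 1 new [(0,2)] -> total=1
Click 2 (3,0) count=0: revealed 6 new [(2,0) (2,1) (3,0) (3,1) (4,0) (4,1)] -> total=7

Answer: 7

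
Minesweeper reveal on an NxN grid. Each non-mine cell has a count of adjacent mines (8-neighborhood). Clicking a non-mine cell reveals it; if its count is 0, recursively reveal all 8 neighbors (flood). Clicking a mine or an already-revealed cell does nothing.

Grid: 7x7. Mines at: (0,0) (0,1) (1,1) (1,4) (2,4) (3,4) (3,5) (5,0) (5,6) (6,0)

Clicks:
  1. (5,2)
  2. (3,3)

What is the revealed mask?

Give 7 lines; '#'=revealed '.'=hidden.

Answer: .......
.......
####...
####...
######.
.#####.
.#####.

Derivation:
Click 1 (5,2) count=0: revealed 24 new [(2,0) (2,1) (2,2) (2,3) (3,0) (3,1) (3,2) (3,3) (4,0) (4,1) (4,2) (4,3) (4,4) (4,5) (5,1) (5,2) (5,3) (5,4) (5,5) (6,1) (6,2) (6,3) (6,4) (6,5)] -> total=24
Click 2 (3,3) count=2: revealed 0 new [(none)] -> total=24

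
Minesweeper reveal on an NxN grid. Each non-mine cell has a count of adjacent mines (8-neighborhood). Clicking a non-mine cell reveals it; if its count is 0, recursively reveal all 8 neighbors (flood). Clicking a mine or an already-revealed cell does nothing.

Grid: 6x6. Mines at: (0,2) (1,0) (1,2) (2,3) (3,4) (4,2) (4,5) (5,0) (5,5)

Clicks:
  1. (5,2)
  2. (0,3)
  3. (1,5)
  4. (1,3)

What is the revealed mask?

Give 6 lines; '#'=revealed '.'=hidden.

Click 1 (5,2) count=1: revealed 1 new [(5,2)] -> total=1
Click 2 (0,3) count=2: revealed 1 new [(0,3)] -> total=2
Click 3 (1,5) count=0: revealed 7 new [(0,4) (0,5) (1,3) (1,4) (1,5) (2,4) (2,5)] -> total=9
Click 4 (1,3) count=3: revealed 0 new [(none)] -> total=9

Answer: ...###
...###
....##
......
......
..#...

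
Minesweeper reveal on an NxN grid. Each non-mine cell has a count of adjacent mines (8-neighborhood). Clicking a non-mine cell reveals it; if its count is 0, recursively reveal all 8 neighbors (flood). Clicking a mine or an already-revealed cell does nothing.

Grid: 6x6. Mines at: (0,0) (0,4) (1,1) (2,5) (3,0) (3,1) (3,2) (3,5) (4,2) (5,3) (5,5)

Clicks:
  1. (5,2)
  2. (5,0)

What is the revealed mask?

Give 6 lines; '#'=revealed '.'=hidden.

Answer: ......
......
......
......
##....
###...

Derivation:
Click 1 (5,2) count=2: revealed 1 new [(5,2)] -> total=1
Click 2 (5,0) count=0: revealed 4 new [(4,0) (4,1) (5,0) (5,1)] -> total=5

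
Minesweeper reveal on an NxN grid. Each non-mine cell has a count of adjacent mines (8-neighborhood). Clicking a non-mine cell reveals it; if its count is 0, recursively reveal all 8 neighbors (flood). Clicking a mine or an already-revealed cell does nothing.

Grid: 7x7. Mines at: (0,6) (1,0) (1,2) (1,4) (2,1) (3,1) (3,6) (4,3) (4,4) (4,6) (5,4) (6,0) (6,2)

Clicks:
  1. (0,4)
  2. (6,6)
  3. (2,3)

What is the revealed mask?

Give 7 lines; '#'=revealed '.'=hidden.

Click 1 (0,4) count=1: revealed 1 new [(0,4)] -> total=1
Click 2 (6,6) count=0: revealed 4 new [(5,5) (5,6) (6,5) (6,6)] -> total=5
Click 3 (2,3) count=2: revealed 1 new [(2,3)] -> total=6

Answer: ....#..
.......
...#...
.......
.......
.....##
.....##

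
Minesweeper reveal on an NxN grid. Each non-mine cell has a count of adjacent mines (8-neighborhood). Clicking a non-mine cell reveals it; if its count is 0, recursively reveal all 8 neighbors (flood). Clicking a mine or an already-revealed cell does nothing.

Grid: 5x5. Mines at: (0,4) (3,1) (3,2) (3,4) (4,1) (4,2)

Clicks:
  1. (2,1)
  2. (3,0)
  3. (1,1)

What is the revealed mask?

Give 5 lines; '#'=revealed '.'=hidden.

Click 1 (2,1) count=2: revealed 1 new [(2,1)] -> total=1
Click 2 (3,0) count=2: revealed 1 new [(3,0)] -> total=2
Click 3 (1,1) count=0: revealed 11 new [(0,0) (0,1) (0,2) (0,3) (1,0) (1,1) (1,2) (1,3) (2,0) (2,2) (2,3)] -> total=13

Answer: ####.
####.
####.
#....
.....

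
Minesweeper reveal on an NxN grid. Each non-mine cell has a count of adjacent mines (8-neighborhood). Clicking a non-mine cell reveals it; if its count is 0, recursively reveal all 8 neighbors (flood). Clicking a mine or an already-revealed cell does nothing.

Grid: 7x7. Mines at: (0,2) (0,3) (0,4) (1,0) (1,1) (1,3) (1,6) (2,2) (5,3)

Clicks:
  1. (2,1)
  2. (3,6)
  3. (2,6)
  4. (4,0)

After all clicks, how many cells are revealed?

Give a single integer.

Answer: 32

Derivation:
Click 1 (2,1) count=3: revealed 1 new [(2,1)] -> total=1
Click 2 (3,6) count=0: revealed 18 new [(2,3) (2,4) (2,5) (2,6) (3,3) (3,4) (3,5) (3,6) (4,3) (4,4) (4,5) (4,6) (5,4) (5,5) (5,6) (6,4) (6,5) (6,6)] -> total=19
Click 3 (2,6) count=1: revealed 0 new [(none)] -> total=19
Click 4 (4,0) count=0: revealed 13 new [(2,0) (3,0) (3,1) (3,2) (4,0) (4,1) (4,2) (5,0) (5,1) (5,2) (6,0) (6,1) (6,2)] -> total=32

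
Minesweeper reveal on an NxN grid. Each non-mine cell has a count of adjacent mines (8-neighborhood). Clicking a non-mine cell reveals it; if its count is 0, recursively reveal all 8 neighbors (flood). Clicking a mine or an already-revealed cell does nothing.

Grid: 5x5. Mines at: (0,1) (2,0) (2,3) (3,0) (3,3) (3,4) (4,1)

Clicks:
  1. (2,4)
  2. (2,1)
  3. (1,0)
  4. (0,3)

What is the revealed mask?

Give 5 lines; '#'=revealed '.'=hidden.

Click 1 (2,4) count=3: revealed 1 new [(2,4)] -> total=1
Click 2 (2,1) count=2: revealed 1 new [(2,1)] -> total=2
Click 3 (1,0) count=2: revealed 1 new [(1,0)] -> total=3
Click 4 (0,3) count=0: revealed 6 new [(0,2) (0,3) (0,4) (1,2) (1,3) (1,4)] -> total=9

Answer: ..###
#.###
.#..#
.....
.....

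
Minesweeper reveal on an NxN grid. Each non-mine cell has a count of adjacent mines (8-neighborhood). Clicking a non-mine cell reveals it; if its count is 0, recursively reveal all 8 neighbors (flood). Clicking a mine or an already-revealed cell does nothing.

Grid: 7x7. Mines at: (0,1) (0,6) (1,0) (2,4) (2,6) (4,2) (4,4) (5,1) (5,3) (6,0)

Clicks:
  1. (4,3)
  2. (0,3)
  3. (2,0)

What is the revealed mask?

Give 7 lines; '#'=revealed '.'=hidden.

Answer: ..####.
..####.
#......
.......
...#...
.......
.......

Derivation:
Click 1 (4,3) count=3: revealed 1 new [(4,3)] -> total=1
Click 2 (0,3) count=0: revealed 8 new [(0,2) (0,3) (0,4) (0,5) (1,2) (1,3) (1,4) (1,5)] -> total=9
Click 3 (2,0) count=1: revealed 1 new [(2,0)] -> total=10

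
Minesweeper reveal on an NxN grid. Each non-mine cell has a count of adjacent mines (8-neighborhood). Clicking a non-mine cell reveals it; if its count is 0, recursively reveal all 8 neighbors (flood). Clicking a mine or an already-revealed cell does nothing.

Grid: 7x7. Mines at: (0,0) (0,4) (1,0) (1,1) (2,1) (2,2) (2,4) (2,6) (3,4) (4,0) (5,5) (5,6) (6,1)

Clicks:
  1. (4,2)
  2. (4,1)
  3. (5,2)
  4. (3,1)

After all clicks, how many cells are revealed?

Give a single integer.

Click 1 (4,2) count=0: revealed 14 new [(3,1) (3,2) (3,3) (4,1) (4,2) (4,3) (4,4) (5,1) (5,2) (5,3) (5,4) (6,2) (6,3) (6,4)] -> total=14
Click 2 (4,1) count=1: revealed 0 new [(none)] -> total=14
Click 3 (5,2) count=1: revealed 0 new [(none)] -> total=14
Click 4 (3,1) count=3: revealed 0 new [(none)] -> total=14

Answer: 14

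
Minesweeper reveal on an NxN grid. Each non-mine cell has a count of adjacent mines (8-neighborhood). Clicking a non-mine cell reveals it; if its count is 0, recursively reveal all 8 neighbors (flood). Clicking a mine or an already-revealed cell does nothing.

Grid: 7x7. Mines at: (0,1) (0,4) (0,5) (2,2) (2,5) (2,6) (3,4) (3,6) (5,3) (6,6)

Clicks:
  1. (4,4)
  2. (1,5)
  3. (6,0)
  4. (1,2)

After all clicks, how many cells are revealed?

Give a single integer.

Answer: 19

Derivation:
Click 1 (4,4) count=2: revealed 1 new [(4,4)] -> total=1
Click 2 (1,5) count=4: revealed 1 new [(1,5)] -> total=2
Click 3 (6,0) count=0: revealed 16 new [(1,0) (1,1) (2,0) (2,1) (3,0) (3,1) (3,2) (4,0) (4,1) (4,2) (5,0) (5,1) (5,2) (6,0) (6,1) (6,2)] -> total=18
Click 4 (1,2) count=2: revealed 1 new [(1,2)] -> total=19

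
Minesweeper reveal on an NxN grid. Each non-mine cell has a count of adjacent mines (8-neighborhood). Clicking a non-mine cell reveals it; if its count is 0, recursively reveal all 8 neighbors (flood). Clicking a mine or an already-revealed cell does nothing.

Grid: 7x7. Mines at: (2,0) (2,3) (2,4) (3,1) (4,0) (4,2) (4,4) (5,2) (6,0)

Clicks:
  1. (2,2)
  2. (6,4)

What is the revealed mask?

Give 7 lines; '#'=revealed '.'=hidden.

Click 1 (2,2) count=2: revealed 1 new [(2,2)] -> total=1
Click 2 (6,4) count=0: revealed 28 new [(0,0) (0,1) (0,2) (0,3) (0,4) (0,5) (0,6) (1,0) (1,1) (1,2) (1,3) (1,4) (1,5) (1,6) (2,5) (2,6) (3,5) (3,6) (4,5) (4,6) (5,3) (5,4) (5,5) (5,6) (6,3) (6,4) (6,5) (6,6)] -> total=29

Answer: #######
#######
..#..##
.....##
.....##
...####
...####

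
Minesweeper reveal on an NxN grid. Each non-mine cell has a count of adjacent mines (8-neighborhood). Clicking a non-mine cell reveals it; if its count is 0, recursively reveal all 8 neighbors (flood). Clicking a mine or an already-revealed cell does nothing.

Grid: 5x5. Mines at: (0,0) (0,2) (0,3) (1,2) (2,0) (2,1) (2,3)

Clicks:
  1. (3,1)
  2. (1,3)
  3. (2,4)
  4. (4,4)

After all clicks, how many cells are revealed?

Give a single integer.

Answer: 12

Derivation:
Click 1 (3,1) count=2: revealed 1 new [(3,1)] -> total=1
Click 2 (1,3) count=4: revealed 1 new [(1,3)] -> total=2
Click 3 (2,4) count=1: revealed 1 new [(2,4)] -> total=3
Click 4 (4,4) count=0: revealed 9 new [(3,0) (3,2) (3,3) (3,4) (4,0) (4,1) (4,2) (4,3) (4,4)] -> total=12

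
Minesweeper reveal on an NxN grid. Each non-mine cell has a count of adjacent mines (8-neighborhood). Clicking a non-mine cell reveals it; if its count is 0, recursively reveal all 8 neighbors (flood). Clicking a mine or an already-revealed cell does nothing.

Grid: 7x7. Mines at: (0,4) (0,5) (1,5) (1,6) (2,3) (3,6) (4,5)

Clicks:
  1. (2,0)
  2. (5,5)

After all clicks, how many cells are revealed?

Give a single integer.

Answer: 35

Derivation:
Click 1 (2,0) count=0: revealed 35 new [(0,0) (0,1) (0,2) (0,3) (1,0) (1,1) (1,2) (1,3) (2,0) (2,1) (2,2) (3,0) (3,1) (3,2) (3,3) (3,4) (4,0) (4,1) (4,2) (4,3) (4,4) (5,0) (5,1) (5,2) (5,3) (5,4) (5,5) (5,6) (6,0) (6,1) (6,2) (6,3) (6,4) (6,5) (6,6)] -> total=35
Click 2 (5,5) count=1: revealed 0 new [(none)] -> total=35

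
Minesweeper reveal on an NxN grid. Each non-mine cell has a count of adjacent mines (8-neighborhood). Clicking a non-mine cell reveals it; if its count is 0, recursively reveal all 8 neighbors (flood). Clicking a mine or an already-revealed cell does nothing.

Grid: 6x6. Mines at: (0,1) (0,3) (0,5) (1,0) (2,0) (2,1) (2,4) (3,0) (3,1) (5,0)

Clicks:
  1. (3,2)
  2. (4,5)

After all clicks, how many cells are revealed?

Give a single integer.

Answer: 14

Derivation:
Click 1 (3,2) count=2: revealed 1 new [(3,2)] -> total=1
Click 2 (4,5) count=0: revealed 13 new [(3,3) (3,4) (3,5) (4,1) (4,2) (4,3) (4,4) (4,5) (5,1) (5,2) (5,3) (5,4) (5,5)] -> total=14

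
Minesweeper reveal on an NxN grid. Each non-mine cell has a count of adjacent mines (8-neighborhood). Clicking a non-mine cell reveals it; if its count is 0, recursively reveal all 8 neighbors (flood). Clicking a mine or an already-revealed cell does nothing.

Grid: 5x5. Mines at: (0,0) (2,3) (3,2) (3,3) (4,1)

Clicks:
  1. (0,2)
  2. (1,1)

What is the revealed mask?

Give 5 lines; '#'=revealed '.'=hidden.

Answer: .####
.####
.....
.....
.....

Derivation:
Click 1 (0,2) count=0: revealed 8 new [(0,1) (0,2) (0,3) (0,4) (1,1) (1,2) (1,3) (1,4)] -> total=8
Click 2 (1,1) count=1: revealed 0 new [(none)] -> total=8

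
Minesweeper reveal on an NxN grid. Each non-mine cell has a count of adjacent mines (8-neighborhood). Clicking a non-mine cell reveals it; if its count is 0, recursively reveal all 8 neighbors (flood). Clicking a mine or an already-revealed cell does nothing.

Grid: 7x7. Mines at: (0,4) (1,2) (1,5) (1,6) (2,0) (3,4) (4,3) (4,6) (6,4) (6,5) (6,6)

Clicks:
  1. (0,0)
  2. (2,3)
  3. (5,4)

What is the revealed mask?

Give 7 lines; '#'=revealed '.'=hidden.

Click 1 (0,0) count=0: revealed 4 new [(0,0) (0,1) (1,0) (1,1)] -> total=4
Click 2 (2,3) count=2: revealed 1 new [(2,3)] -> total=5
Click 3 (5,4) count=3: revealed 1 new [(5,4)] -> total=6

Answer: ##.....
##.....
...#...
.......
.......
....#..
.......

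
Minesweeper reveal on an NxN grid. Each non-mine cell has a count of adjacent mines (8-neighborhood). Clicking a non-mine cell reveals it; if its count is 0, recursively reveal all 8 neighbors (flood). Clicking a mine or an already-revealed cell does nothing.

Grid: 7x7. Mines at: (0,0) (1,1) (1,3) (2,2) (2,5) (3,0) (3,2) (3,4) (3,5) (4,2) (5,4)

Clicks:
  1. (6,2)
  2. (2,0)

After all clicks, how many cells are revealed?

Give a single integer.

Click 1 (6,2) count=0: revealed 10 new [(4,0) (4,1) (5,0) (5,1) (5,2) (5,3) (6,0) (6,1) (6,2) (6,3)] -> total=10
Click 2 (2,0) count=2: revealed 1 new [(2,0)] -> total=11

Answer: 11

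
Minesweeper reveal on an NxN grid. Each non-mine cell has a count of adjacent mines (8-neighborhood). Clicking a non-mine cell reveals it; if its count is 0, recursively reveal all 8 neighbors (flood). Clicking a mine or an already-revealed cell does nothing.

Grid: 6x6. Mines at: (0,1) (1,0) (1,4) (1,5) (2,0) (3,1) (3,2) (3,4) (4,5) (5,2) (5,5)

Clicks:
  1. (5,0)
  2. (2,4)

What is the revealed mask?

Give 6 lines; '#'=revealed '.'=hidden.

Click 1 (5,0) count=0: revealed 4 new [(4,0) (4,1) (5,0) (5,1)] -> total=4
Click 2 (2,4) count=3: revealed 1 new [(2,4)] -> total=5

Answer: ......
......
....#.
......
##....
##....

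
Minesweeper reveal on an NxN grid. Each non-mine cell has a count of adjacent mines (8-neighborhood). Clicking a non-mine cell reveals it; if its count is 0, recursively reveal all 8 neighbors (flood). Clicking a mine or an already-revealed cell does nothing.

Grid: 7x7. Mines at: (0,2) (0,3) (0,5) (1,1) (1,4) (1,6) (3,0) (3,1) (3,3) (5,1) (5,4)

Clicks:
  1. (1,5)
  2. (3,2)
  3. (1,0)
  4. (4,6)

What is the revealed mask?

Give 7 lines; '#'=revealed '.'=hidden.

Answer: .......
#....#.
....###
..#.###
....###
.....##
.....##

Derivation:
Click 1 (1,5) count=3: revealed 1 new [(1,5)] -> total=1
Click 2 (3,2) count=2: revealed 1 new [(3,2)] -> total=2
Click 3 (1,0) count=1: revealed 1 new [(1,0)] -> total=3
Click 4 (4,6) count=0: revealed 13 new [(2,4) (2,5) (2,6) (3,4) (3,5) (3,6) (4,4) (4,5) (4,6) (5,5) (5,6) (6,5) (6,6)] -> total=16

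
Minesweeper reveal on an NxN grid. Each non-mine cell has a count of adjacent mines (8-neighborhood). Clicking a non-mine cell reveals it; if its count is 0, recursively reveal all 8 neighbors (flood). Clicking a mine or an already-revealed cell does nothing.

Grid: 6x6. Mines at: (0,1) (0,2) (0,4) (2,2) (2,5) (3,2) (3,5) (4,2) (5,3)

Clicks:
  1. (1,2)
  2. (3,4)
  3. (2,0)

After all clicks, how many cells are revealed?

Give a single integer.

Click 1 (1,2) count=3: revealed 1 new [(1,2)] -> total=1
Click 2 (3,4) count=2: revealed 1 new [(3,4)] -> total=2
Click 3 (2,0) count=0: revealed 10 new [(1,0) (1,1) (2,0) (2,1) (3,0) (3,1) (4,0) (4,1) (5,0) (5,1)] -> total=12

Answer: 12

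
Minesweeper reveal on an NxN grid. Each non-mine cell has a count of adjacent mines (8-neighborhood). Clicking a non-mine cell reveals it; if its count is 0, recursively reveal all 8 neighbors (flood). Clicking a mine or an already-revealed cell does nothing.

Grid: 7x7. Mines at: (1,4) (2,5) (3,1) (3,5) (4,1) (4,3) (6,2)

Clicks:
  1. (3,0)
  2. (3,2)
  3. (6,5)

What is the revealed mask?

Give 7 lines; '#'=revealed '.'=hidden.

Answer: .......
.......
.......
#.#....
....###
...####
...####

Derivation:
Click 1 (3,0) count=2: revealed 1 new [(3,0)] -> total=1
Click 2 (3,2) count=3: revealed 1 new [(3,2)] -> total=2
Click 3 (6,5) count=0: revealed 11 new [(4,4) (4,5) (4,6) (5,3) (5,4) (5,5) (5,6) (6,3) (6,4) (6,5) (6,6)] -> total=13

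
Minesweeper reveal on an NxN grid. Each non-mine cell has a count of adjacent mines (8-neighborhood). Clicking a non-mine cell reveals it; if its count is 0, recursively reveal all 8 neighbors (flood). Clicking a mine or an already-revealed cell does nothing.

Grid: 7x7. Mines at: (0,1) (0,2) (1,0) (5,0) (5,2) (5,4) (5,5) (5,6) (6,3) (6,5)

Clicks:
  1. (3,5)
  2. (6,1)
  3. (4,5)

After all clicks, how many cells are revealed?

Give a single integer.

Answer: 32

Derivation:
Click 1 (3,5) count=0: revealed 31 new [(0,3) (0,4) (0,5) (0,6) (1,1) (1,2) (1,3) (1,4) (1,5) (1,6) (2,0) (2,1) (2,2) (2,3) (2,4) (2,5) (2,6) (3,0) (3,1) (3,2) (3,3) (3,4) (3,5) (3,6) (4,0) (4,1) (4,2) (4,3) (4,4) (4,5) (4,6)] -> total=31
Click 2 (6,1) count=2: revealed 1 new [(6,1)] -> total=32
Click 3 (4,5) count=3: revealed 0 new [(none)] -> total=32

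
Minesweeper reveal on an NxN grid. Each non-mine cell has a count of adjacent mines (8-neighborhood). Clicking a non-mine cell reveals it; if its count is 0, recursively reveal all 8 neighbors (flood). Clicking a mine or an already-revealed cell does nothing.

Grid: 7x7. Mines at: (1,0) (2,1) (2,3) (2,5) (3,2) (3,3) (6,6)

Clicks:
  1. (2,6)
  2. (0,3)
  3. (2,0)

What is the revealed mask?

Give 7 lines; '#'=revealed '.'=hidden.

Click 1 (2,6) count=1: revealed 1 new [(2,6)] -> total=1
Click 2 (0,3) count=0: revealed 12 new [(0,1) (0,2) (0,3) (0,4) (0,5) (0,6) (1,1) (1,2) (1,3) (1,4) (1,5) (1,6)] -> total=13
Click 3 (2,0) count=2: revealed 1 new [(2,0)] -> total=14

Answer: .######
.######
#.....#
.......
.......
.......
.......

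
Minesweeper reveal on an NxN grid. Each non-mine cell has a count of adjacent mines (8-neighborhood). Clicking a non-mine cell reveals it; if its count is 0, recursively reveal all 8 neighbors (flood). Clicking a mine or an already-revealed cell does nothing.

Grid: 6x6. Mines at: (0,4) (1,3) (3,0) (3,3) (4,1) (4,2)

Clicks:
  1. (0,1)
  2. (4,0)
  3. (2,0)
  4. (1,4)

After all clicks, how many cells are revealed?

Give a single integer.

Answer: 11

Derivation:
Click 1 (0,1) count=0: revealed 9 new [(0,0) (0,1) (0,2) (1,0) (1,1) (1,2) (2,0) (2,1) (2,2)] -> total=9
Click 2 (4,0) count=2: revealed 1 new [(4,0)] -> total=10
Click 3 (2,0) count=1: revealed 0 new [(none)] -> total=10
Click 4 (1,4) count=2: revealed 1 new [(1,4)] -> total=11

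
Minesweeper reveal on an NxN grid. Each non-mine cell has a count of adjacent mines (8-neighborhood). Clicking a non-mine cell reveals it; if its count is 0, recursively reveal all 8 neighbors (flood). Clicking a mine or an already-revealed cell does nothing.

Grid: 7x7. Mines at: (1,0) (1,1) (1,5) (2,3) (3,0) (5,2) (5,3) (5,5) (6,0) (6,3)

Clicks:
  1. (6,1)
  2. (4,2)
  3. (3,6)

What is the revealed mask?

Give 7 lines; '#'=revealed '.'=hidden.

Click 1 (6,1) count=2: revealed 1 new [(6,1)] -> total=1
Click 2 (4,2) count=2: revealed 1 new [(4,2)] -> total=2
Click 3 (3,6) count=0: revealed 9 new [(2,4) (2,5) (2,6) (3,4) (3,5) (3,6) (4,4) (4,5) (4,6)] -> total=11

Answer: .......
.......
....###
....###
..#.###
.......
.#.....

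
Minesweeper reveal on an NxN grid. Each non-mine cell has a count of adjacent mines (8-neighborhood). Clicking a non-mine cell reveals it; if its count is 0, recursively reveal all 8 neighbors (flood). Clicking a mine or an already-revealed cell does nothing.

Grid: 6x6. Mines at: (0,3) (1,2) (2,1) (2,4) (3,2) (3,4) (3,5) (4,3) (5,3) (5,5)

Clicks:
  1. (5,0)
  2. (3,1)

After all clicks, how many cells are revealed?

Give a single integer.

Click 1 (5,0) count=0: revealed 8 new [(3,0) (3,1) (4,0) (4,1) (4,2) (5,0) (5,1) (5,2)] -> total=8
Click 2 (3,1) count=2: revealed 0 new [(none)] -> total=8

Answer: 8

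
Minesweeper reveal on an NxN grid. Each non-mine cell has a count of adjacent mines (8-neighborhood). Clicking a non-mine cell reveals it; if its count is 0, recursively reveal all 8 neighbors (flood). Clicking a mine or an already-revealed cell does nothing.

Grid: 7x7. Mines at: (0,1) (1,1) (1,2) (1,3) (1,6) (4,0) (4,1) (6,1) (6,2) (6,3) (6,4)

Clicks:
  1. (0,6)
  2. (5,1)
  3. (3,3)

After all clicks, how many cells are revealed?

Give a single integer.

Answer: 24

Derivation:
Click 1 (0,6) count=1: revealed 1 new [(0,6)] -> total=1
Click 2 (5,1) count=4: revealed 1 new [(5,1)] -> total=2
Click 3 (3,3) count=0: revealed 22 new [(2,2) (2,3) (2,4) (2,5) (2,6) (3,2) (3,3) (3,4) (3,5) (3,6) (4,2) (4,3) (4,4) (4,5) (4,6) (5,2) (5,3) (5,4) (5,5) (5,6) (6,5) (6,6)] -> total=24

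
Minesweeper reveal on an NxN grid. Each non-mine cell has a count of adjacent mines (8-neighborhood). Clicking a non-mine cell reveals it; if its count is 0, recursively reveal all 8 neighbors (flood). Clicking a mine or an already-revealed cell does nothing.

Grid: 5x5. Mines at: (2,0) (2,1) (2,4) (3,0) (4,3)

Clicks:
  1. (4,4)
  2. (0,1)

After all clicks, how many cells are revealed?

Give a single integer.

Click 1 (4,4) count=1: revealed 1 new [(4,4)] -> total=1
Click 2 (0,1) count=0: revealed 10 new [(0,0) (0,1) (0,2) (0,3) (0,4) (1,0) (1,1) (1,2) (1,3) (1,4)] -> total=11

Answer: 11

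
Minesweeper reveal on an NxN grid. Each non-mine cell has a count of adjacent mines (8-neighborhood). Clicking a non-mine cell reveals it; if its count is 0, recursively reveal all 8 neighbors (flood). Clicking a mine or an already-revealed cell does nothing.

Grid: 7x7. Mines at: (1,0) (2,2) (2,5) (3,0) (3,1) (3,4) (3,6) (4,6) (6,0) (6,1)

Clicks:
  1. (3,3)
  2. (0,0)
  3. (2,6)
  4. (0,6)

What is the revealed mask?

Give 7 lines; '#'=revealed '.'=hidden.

Click 1 (3,3) count=2: revealed 1 new [(3,3)] -> total=1
Click 2 (0,0) count=1: revealed 1 new [(0,0)] -> total=2
Click 3 (2,6) count=2: revealed 1 new [(2,6)] -> total=3
Click 4 (0,6) count=0: revealed 12 new [(0,1) (0,2) (0,3) (0,4) (0,5) (0,6) (1,1) (1,2) (1,3) (1,4) (1,5) (1,6)] -> total=15

Answer: #######
.######
......#
...#...
.......
.......
.......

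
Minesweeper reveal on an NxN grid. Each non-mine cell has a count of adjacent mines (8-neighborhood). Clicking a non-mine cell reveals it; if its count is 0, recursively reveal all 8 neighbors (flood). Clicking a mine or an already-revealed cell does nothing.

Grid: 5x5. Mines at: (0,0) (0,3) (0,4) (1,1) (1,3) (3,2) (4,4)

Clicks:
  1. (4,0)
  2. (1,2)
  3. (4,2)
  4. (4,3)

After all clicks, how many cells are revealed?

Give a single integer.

Answer: 9

Derivation:
Click 1 (4,0) count=0: revealed 6 new [(2,0) (2,1) (3,0) (3,1) (4,0) (4,1)] -> total=6
Click 2 (1,2) count=3: revealed 1 new [(1,2)] -> total=7
Click 3 (4,2) count=1: revealed 1 new [(4,2)] -> total=8
Click 4 (4,3) count=2: revealed 1 new [(4,3)] -> total=9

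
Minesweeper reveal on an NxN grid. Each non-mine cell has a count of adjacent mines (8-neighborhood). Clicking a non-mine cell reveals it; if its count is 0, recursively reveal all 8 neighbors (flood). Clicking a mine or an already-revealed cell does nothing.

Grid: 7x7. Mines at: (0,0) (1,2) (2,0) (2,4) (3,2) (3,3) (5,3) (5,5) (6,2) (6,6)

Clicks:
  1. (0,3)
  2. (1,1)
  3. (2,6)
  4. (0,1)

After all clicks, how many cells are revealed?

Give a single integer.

Click 1 (0,3) count=1: revealed 1 new [(0,3)] -> total=1
Click 2 (1,1) count=3: revealed 1 new [(1,1)] -> total=2
Click 3 (2,6) count=0: revealed 13 new [(0,4) (0,5) (0,6) (1,3) (1,4) (1,5) (1,6) (2,5) (2,6) (3,5) (3,6) (4,5) (4,6)] -> total=15
Click 4 (0,1) count=2: revealed 1 new [(0,1)] -> total=16

Answer: 16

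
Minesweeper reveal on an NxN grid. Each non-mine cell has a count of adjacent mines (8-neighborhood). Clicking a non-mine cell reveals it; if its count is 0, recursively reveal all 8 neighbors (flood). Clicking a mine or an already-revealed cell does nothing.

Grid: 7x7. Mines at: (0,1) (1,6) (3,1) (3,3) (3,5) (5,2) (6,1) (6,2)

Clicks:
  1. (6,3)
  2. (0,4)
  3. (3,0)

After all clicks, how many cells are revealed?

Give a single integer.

Answer: 14

Derivation:
Click 1 (6,3) count=2: revealed 1 new [(6,3)] -> total=1
Click 2 (0,4) count=0: revealed 12 new [(0,2) (0,3) (0,4) (0,5) (1,2) (1,3) (1,4) (1,5) (2,2) (2,3) (2,4) (2,5)] -> total=13
Click 3 (3,0) count=1: revealed 1 new [(3,0)] -> total=14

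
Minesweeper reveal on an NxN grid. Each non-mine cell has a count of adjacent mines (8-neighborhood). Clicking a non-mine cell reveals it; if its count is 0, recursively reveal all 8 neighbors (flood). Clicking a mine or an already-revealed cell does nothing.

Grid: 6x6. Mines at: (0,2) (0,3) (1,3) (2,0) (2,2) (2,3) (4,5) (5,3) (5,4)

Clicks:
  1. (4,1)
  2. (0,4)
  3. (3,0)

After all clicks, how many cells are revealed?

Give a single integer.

Click 1 (4,1) count=0: revealed 9 new [(3,0) (3,1) (3,2) (4,0) (4,1) (4,2) (5,0) (5,1) (5,2)] -> total=9
Click 2 (0,4) count=2: revealed 1 new [(0,4)] -> total=10
Click 3 (3,0) count=1: revealed 0 new [(none)] -> total=10

Answer: 10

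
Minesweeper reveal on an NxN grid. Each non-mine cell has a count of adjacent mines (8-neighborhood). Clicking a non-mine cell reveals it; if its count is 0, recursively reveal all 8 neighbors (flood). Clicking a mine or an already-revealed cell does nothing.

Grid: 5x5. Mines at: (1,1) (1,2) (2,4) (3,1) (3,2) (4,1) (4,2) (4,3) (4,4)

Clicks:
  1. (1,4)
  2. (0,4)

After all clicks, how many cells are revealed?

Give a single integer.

Answer: 4

Derivation:
Click 1 (1,4) count=1: revealed 1 new [(1,4)] -> total=1
Click 2 (0,4) count=0: revealed 3 new [(0,3) (0,4) (1,3)] -> total=4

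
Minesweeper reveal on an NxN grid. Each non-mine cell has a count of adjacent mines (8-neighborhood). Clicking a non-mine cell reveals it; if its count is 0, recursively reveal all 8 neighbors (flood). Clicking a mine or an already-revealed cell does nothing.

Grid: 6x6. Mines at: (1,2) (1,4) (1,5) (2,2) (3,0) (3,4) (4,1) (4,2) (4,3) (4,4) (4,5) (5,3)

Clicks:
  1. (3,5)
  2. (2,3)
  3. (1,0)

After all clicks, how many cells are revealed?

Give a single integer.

Answer: 8

Derivation:
Click 1 (3,5) count=3: revealed 1 new [(3,5)] -> total=1
Click 2 (2,3) count=4: revealed 1 new [(2,3)] -> total=2
Click 3 (1,0) count=0: revealed 6 new [(0,0) (0,1) (1,0) (1,1) (2,0) (2,1)] -> total=8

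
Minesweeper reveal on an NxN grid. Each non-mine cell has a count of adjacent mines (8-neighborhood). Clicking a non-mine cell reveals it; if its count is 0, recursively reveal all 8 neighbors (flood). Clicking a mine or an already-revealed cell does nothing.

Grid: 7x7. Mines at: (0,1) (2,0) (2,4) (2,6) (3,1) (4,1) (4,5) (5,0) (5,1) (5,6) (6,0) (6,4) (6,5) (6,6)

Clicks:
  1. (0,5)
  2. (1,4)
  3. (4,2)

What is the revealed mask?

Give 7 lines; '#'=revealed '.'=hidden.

Answer: ..#####
..#####
.......
.......
..#....
.......
.......

Derivation:
Click 1 (0,5) count=0: revealed 10 new [(0,2) (0,3) (0,4) (0,5) (0,6) (1,2) (1,3) (1,4) (1,5) (1,6)] -> total=10
Click 2 (1,4) count=1: revealed 0 new [(none)] -> total=10
Click 3 (4,2) count=3: revealed 1 new [(4,2)] -> total=11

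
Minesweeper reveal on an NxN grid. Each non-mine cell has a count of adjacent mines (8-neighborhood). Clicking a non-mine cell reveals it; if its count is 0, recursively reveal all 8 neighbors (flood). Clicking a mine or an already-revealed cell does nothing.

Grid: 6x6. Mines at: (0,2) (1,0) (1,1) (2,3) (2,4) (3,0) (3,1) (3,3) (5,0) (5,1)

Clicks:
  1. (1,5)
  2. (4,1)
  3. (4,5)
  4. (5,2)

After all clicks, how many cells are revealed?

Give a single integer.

Click 1 (1,5) count=1: revealed 1 new [(1,5)] -> total=1
Click 2 (4,1) count=4: revealed 1 new [(4,1)] -> total=2
Click 3 (4,5) count=0: revealed 10 new [(3,4) (3,5) (4,2) (4,3) (4,4) (4,5) (5,2) (5,3) (5,4) (5,5)] -> total=12
Click 4 (5,2) count=1: revealed 0 new [(none)] -> total=12

Answer: 12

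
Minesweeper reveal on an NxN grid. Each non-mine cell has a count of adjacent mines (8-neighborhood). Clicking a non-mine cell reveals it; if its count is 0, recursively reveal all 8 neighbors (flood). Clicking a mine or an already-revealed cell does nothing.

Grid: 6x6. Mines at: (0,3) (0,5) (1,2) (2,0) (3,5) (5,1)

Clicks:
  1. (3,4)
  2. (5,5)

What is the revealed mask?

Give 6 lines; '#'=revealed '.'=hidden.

Click 1 (3,4) count=1: revealed 1 new [(3,4)] -> total=1
Click 2 (5,5) count=0: revealed 16 new [(2,1) (2,2) (2,3) (2,4) (3,1) (3,2) (3,3) (4,1) (4,2) (4,3) (4,4) (4,5) (5,2) (5,3) (5,4) (5,5)] -> total=17

Answer: ......
......
.####.
.####.
.#####
..####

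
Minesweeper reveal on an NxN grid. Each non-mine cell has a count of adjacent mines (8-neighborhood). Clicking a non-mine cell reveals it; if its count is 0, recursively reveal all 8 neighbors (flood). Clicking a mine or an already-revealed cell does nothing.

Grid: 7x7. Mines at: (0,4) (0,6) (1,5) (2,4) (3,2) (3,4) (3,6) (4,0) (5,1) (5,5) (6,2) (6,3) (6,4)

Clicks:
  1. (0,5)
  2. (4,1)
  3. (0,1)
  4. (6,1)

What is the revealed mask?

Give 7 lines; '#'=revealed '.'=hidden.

Click 1 (0,5) count=3: revealed 1 new [(0,5)] -> total=1
Click 2 (4,1) count=3: revealed 1 new [(4,1)] -> total=2
Click 3 (0,1) count=0: revealed 14 new [(0,0) (0,1) (0,2) (0,3) (1,0) (1,1) (1,2) (1,3) (2,0) (2,1) (2,2) (2,3) (3,0) (3,1)] -> total=16
Click 4 (6,1) count=2: revealed 1 new [(6,1)] -> total=17

Answer: ####.#.
####...
####...
##.....
.#.....
.......
.#.....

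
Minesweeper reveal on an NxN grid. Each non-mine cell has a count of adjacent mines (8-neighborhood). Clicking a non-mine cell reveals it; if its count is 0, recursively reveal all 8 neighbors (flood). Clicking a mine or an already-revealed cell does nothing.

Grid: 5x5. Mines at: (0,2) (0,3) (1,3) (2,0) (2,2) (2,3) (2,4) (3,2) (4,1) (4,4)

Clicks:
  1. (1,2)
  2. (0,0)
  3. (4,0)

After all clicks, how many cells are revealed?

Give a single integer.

Answer: 6

Derivation:
Click 1 (1,2) count=5: revealed 1 new [(1,2)] -> total=1
Click 2 (0,0) count=0: revealed 4 new [(0,0) (0,1) (1,0) (1,1)] -> total=5
Click 3 (4,0) count=1: revealed 1 new [(4,0)] -> total=6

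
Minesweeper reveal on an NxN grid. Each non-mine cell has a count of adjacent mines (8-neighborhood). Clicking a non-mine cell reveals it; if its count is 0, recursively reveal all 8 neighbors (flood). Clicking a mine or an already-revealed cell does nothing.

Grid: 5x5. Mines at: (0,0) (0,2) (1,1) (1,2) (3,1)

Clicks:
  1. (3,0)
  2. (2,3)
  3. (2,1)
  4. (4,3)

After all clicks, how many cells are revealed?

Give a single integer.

Answer: 15

Derivation:
Click 1 (3,0) count=1: revealed 1 new [(3,0)] -> total=1
Click 2 (2,3) count=1: revealed 1 new [(2,3)] -> total=2
Click 3 (2,1) count=3: revealed 1 new [(2,1)] -> total=3
Click 4 (4,3) count=0: revealed 12 new [(0,3) (0,4) (1,3) (1,4) (2,2) (2,4) (3,2) (3,3) (3,4) (4,2) (4,3) (4,4)] -> total=15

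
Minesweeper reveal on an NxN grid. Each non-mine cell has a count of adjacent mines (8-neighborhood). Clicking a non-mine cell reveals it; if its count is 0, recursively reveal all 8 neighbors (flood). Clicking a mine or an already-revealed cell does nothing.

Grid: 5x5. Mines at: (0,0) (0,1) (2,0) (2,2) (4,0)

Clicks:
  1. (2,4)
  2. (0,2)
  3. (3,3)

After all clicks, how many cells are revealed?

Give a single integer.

Answer: 16

Derivation:
Click 1 (2,4) count=0: revealed 16 new [(0,2) (0,3) (0,4) (1,2) (1,3) (1,4) (2,3) (2,4) (3,1) (3,2) (3,3) (3,4) (4,1) (4,2) (4,3) (4,4)] -> total=16
Click 2 (0,2) count=1: revealed 0 new [(none)] -> total=16
Click 3 (3,3) count=1: revealed 0 new [(none)] -> total=16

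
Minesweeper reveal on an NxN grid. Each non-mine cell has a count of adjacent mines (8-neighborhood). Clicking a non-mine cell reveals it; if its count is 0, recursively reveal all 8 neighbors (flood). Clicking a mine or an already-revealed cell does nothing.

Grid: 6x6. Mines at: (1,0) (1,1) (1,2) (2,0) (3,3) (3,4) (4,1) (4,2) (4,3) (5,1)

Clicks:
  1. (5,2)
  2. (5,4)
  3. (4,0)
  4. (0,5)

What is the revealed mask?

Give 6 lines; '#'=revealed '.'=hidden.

Click 1 (5,2) count=4: revealed 1 new [(5,2)] -> total=1
Click 2 (5,4) count=1: revealed 1 new [(5,4)] -> total=2
Click 3 (4,0) count=2: revealed 1 new [(4,0)] -> total=3
Click 4 (0,5) count=0: revealed 9 new [(0,3) (0,4) (0,5) (1,3) (1,4) (1,5) (2,3) (2,4) (2,5)] -> total=12

Answer: ...###
...###
...###
......
#.....
..#.#.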